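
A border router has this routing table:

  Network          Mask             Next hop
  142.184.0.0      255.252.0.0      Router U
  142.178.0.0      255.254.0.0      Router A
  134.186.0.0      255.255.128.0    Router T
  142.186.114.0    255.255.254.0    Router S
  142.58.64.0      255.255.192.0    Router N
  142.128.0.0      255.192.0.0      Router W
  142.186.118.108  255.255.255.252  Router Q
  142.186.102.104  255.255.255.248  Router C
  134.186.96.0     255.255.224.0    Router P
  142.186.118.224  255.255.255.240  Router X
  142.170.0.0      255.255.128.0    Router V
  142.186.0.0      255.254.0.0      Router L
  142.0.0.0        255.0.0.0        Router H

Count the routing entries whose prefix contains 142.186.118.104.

Prefixes containing 142.186.118.104:
  142.0.0.0/8 (142.0.0.0 - 142.255.255.255)
  142.128.0.0/10 (142.128.0.0 - 142.191.255.255)
  142.184.0.0/14 (142.184.0.0 - 142.187.255.255)
  142.186.0.0/15 (142.186.0.0 - 142.187.255.255)
Total matching entries: 4.

4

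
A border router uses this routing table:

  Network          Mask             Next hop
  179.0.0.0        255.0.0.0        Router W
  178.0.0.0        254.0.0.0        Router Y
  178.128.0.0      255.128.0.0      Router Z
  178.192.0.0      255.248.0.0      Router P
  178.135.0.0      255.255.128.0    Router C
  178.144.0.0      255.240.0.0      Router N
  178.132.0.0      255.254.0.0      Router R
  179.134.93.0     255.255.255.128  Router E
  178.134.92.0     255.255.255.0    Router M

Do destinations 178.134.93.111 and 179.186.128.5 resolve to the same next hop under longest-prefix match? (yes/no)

178.134.93.111: longest match 178.128.0.0/9 -> Router Z
179.186.128.5: longest match 179.0.0.0/8 -> Router W

no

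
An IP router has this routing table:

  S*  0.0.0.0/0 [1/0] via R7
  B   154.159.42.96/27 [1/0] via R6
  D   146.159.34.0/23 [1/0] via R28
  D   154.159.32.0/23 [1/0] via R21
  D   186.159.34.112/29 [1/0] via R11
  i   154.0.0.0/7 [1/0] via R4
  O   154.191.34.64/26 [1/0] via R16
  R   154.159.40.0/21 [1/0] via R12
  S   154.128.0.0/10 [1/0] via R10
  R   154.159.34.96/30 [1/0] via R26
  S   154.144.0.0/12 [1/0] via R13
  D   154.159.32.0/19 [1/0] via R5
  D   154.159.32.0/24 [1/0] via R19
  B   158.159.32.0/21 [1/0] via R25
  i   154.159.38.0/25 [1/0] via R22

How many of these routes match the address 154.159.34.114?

5

Prefixes containing 154.159.34.114:
  0.0.0.0/0 (default, matches everything)
  154.0.0.0/7 (154.0.0.0 - 155.255.255.255)
  154.128.0.0/10 (154.128.0.0 - 154.191.255.255)
  154.144.0.0/12 (154.144.0.0 - 154.159.255.255)
  154.159.32.0/19 (154.159.32.0 - 154.159.63.255)
Total matching entries: 5.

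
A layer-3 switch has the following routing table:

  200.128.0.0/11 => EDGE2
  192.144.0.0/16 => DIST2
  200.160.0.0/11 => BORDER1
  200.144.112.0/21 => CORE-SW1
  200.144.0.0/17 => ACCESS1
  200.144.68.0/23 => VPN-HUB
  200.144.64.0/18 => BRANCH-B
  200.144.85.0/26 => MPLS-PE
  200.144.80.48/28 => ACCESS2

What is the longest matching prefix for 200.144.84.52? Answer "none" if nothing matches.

Entries matching 200.144.84.52:
  200.128.0.0/11 (200.128.0.0 - 200.159.255.255)
  200.144.0.0/17 (200.144.0.0 - 200.144.127.255)
  200.144.64.0/18 (200.144.64.0 - 200.144.127.255)
Most specific is 200.144.64.0/18.

200.144.64.0/18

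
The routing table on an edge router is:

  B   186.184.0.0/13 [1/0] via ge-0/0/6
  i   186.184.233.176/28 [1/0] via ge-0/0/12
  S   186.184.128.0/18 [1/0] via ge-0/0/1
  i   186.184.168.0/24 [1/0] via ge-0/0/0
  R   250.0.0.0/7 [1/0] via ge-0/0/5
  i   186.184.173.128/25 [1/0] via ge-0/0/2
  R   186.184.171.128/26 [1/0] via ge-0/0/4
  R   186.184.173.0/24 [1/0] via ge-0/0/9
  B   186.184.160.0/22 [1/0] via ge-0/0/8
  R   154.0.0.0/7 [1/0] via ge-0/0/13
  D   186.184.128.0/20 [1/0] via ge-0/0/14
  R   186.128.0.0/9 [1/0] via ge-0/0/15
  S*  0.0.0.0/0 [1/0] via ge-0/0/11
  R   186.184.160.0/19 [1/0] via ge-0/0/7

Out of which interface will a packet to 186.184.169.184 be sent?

Routes whose prefix contains 186.184.169.184:
  0.0.0.0/0 (default, matches everything) -> ge-0/0/11
  186.128.0.0/9 (186.128.0.0 - 186.255.255.255) -> ge-0/0/15
  186.184.0.0/13 (186.184.0.0 - 186.191.255.255) -> ge-0/0/6
  186.184.128.0/18 (186.184.128.0 - 186.184.191.255) -> ge-0/0/1
  186.184.160.0/19 (186.184.160.0 - 186.184.191.255) -> ge-0/0/7
More-specific entries that do NOT match:
  186.184.233.176/28 (186.184.233.176 - 186.184.233.191) does not contain 186.184.169.184
  186.184.171.128/26 (186.184.171.128 - 186.184.171.191) does not contain 186.184.169.184
  186.184.173.128/25 (186.184.173.128 - 186.184.173.255) does not contain 186.184.169.184
  186.184.168.0/24 (186.184.168.0 - 186.184.168.255) does not contain 186.184.169.184
  186.184.173.0/24 (186.184.173.0 - 186.184.173.255) does not contain 186.184.169.184
  186.184.160.0/22 (186.184.160.0 - 186.184.163.255) does not contain 186.184.169.184
  186.184.128.0/20 (186.184.128.0 - 186.184.143.255) does not contain 186.184.169.184
Longest matching prefix is /19 -> interface ge-0/0/7.

ge-0/0/7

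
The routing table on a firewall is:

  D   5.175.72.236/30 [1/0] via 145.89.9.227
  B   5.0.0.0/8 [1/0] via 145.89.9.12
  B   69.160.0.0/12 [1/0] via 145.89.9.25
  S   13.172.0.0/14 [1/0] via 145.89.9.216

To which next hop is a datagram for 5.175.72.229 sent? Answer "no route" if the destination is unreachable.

Routes whose prefix contains 5.175.72.229:
  5.0.0.0/8 (5.0.0.0 - 5.255.255.255) -> 145.89.9.12
More-specific entries that do NOT match:
  5.175.72.236/30 (5.175.72.236 - 5.175.72.239) does not contain 5.175.72.229
  13.172.0.0/14 (13.172.0.0 - 13.175.255.255) does not contain 5.175.72.229
  69.160.0.0/12 (69.160.0.0 - 69.175.255.255) does not contain 5.175.72.229
Longest matching prefix is /8 -> next hop 145.89.9.12.

145.89.9.12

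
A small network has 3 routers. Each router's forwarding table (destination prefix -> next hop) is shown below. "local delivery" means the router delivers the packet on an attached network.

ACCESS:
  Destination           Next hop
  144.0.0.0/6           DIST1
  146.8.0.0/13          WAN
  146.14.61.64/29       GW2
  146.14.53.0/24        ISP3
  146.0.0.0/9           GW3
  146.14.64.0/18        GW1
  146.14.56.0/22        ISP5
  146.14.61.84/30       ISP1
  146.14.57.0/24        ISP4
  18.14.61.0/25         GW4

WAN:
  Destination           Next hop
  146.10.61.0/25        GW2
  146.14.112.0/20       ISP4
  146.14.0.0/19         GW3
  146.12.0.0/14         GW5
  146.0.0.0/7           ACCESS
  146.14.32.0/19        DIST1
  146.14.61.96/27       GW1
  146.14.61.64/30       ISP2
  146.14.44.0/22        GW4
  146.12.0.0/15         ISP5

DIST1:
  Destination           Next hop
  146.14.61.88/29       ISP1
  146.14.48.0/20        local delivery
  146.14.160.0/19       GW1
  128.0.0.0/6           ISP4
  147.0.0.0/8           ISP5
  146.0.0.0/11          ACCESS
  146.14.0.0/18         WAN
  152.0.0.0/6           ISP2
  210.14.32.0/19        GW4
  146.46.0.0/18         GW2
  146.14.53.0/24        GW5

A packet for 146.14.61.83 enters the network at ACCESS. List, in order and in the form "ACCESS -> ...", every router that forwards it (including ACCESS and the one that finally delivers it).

ACCESS -> WAN -> DIST1

At ACCESS: longest match for 146.14.61.83 is 146.8.0.0/13 -> WAN
At WAN: longest match for 146.14.61.83 is 146.14.32.0/19 -> DIST1
At DIST1: longest match for 146.14.61.83 is 146.14.48.0/20 -> local delivery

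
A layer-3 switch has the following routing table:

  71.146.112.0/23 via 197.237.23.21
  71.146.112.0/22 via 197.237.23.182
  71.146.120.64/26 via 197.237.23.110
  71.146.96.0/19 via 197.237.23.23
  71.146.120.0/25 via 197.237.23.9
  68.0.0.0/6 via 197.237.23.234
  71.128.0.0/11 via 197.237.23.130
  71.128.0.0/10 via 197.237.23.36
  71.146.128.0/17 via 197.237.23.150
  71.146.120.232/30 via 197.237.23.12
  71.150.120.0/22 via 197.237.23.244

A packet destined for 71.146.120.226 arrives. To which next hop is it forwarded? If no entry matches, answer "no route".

Routes whose prefix contains 71.146.120.226:
  68.0.0.0/6 (68.0.0.0 - 71.255.255.255) -> 197.237.23.234
  71.128.0.0/10 (71.128.0.0 - 71.191.255.255) -> 197.237.23.36
  71.128.0.0/11 (71.128.0.0 - 71.159.255.255) -> 197.237.23.130
  71.146.96.0/19 (71.146.96.0 - 71.146.127.255) -> 197.237.23.23
More-specific entries that do NOT match:
  71.146.120.232/30 (71.146.120.232 - 71.146.120.235) does not contain 71.146.120.226
  71.146.120.64/26 (71.146.120.64 - 71.146.120.127) does not contain 71.146.120.226
  71.146.120.0/25 (71.146.120.0 - 71.146.120.127) does not contain 71.146.120.226
  71.146.112.0/23 (71.146.112.0 - 71.146.113.255) does not contain 71.146.120.226
  71.146.112.0/22 (71.146.112.0 - 71.146.115.255) does not contain 71.146.120.226
  71.150.120.0/22 (71.150.120.0 - 71.150.123.255) does not contain 71.146.120.226
Longest matching prefix is /19 -> next hop 197.237.23.23.

197.237.23.23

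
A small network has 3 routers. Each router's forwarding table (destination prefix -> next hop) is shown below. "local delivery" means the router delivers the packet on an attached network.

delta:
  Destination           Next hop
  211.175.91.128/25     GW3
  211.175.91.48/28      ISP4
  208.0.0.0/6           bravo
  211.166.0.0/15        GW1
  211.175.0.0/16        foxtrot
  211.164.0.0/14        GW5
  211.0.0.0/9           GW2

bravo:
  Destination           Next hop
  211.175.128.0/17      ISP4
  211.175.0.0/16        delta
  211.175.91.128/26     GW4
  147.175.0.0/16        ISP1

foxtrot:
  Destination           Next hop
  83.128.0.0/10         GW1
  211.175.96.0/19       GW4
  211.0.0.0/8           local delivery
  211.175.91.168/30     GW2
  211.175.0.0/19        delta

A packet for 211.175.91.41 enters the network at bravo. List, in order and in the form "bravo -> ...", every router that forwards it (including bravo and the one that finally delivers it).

bravo -> delta -> foxtrot

At bravo: longest match for 211.175.91.41 is 211.175.0.0/16 -> delta
At delta: longest match for 211.175.91.41 is 211.175.0.0/16 -> foxtrot
At foxtrot: longest match for 211.175.91.41 is 211.0.0.0/8 -> local delivery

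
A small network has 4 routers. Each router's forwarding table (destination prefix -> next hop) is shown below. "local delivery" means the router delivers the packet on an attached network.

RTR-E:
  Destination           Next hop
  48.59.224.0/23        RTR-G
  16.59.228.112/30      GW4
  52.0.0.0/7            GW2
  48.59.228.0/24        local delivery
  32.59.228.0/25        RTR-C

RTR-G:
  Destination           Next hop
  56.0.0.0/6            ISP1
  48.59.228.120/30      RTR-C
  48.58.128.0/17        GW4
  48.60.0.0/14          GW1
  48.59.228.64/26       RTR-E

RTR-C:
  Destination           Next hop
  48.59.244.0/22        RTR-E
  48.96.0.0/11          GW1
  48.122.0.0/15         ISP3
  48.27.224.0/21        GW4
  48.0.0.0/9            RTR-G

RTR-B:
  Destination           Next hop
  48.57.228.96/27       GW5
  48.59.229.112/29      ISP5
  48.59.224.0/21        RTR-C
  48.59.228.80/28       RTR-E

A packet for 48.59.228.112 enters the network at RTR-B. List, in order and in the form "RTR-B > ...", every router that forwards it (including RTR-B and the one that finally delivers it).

RTR-B > RTR-C > RTR-G > RTR-E

At RTR-B: longest match for 48.59.228.112 is 48.59.224.0/21 -> RTR-C
At RTR-C: longest match for 48.59.228.112 is 48.0.0.0/9 -> RTR-G
At RTR-G: longest match for 48.59.228.112 is 48.59.228.64/26 -> RTR-E
At RTR-E: longest match for 48.59.228.112 is 48.59.228.0/24 -> local delivery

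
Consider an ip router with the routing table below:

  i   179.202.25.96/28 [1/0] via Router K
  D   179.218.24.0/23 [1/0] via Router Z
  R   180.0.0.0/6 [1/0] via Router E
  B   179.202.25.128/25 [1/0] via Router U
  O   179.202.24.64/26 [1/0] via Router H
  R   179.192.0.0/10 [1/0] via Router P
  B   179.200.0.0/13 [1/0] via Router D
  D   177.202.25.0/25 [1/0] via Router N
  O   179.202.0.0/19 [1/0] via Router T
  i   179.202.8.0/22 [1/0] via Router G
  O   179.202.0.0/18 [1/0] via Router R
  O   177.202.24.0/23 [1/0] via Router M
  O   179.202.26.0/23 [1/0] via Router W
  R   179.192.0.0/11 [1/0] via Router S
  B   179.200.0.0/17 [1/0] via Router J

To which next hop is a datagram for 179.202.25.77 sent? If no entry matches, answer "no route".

Router T

Routes whose prefix contains 179.202.25.77:
  179.192.0.0/10 (179.192.0.0 - 179.255.255.255) -> Router P
  179.192.0.0/11 (179.192.0.0 - 179.223.255.255) -> Router S
  179.200.0.0/13 (179.200.0.0 - 179.207.255.255) -> Router D
  179.202.0.0/18 (179.202.0.0 - 179.202.63.255) -> Router R
  179.202.0.0/19 (179.202.0.0 - 179.202.31.255) -> Router T
More-specific entries that do NOT match:
  179.202.25.96/28 (179.202.25.96 - 179.202.25.111) does not contain 179.202.25.77
  179.202.24.64/26 (179.202.24.64 - 179.202.24.127) does not contain 179.202.25.77
  179.202.25.128/25 (179.202.25.128 - 179.202.25.255) does not contain 179.202.25.77
  177.202.25.0/25 (177.202.25.0 - 177.202.25.127) does not contain 179.202.25.77
  179.218.24.0/23 (179.218.24.0 - 179.218.25.255) does not contain 179.202.25.77
  177.202.24.0/23 (177.202.24.0 - 177.202.25.255) does not contain 179.202.25.77
  179.202.26.0/23 (179.202.26.0 - 179.202.27.255) does not contain 179.202.25.77
  179.202.8.0/22 (179.202.8.0 - 179.202.11.255) does not contain 179.202.25.77
Longest matching prefix is /19 -> next hop Router T.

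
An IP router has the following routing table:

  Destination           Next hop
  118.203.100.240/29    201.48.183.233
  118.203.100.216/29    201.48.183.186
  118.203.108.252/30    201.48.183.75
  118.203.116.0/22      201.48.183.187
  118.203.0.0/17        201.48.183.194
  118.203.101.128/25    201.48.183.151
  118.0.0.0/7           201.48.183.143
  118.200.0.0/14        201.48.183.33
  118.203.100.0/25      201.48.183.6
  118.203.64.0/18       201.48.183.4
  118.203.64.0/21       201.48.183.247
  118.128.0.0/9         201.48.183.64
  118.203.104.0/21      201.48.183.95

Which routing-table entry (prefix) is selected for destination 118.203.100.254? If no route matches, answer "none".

Entries matching 118.203.100.254:
  118.0.0.0/7 (118.0.0.0 - 119.255.255.255)
  118.128.0.0/9 (118.128.0.0 - 118.255.255.255)
  118.200.0.0/14 (118.200.0.0 - 118.203.255.255)
  118.203.0.0/17 (118.203.0.0 - 118.203.127.255)
  118.203.64.0/18 (118.203.64.0 - 118.203.127.255)
Most specific is 118.203.64.0/18.

118.203.64.0/18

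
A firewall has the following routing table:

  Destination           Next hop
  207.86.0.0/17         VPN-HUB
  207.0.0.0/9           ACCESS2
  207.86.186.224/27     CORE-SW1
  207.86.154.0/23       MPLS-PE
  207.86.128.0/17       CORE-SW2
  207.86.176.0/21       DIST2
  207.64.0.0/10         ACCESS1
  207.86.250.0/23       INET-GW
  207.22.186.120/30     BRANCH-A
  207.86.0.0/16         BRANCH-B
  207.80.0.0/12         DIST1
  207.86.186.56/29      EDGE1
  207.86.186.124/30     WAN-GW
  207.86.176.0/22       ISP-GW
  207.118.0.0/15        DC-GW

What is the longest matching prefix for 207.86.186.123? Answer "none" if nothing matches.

Entries matching 207.86.186.123:
  207.0.0.0/9 (207.0.0.0 - 207.127.255.255)
  207.64.0.0/10 (207.64.0.0 - 207.127.255.255)
  207.80.0.0/12 (207.80.0.0 - 207.95.255.255)
  207.86.0.0/16 (207.86.0.0 - 207.86.255.255)
  207.86.128.0/17 (207.86.128.0 - 207.86.255.255)
Most specific is 207.86.128.0/17.

207.86.128.0/17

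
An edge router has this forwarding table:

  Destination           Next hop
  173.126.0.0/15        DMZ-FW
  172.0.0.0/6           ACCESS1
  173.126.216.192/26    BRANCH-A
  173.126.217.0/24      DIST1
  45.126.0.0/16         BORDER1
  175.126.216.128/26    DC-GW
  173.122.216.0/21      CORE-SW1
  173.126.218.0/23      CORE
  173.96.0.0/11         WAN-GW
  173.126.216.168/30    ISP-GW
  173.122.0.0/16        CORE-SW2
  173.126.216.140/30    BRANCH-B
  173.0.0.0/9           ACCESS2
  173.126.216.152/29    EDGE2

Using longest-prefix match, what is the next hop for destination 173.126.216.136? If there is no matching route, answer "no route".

Routes whose prefix contains 173.126.216.136:
  172.0.0.0/6 (172.0.0.0 - 175.255.255.255) -> ACCESS1
  173.0.0.0/9 (173.0.0.0 - 173.127.255.255) -> ACCESS2
  173.96.0.0/11 (173.96.0.0 - 173.127.255.255) -> WAN-GW
  173.126.0.0/15 (173.126.0.0 - 173.127.255.255) -> DMZ-FW
More-specific entries that do NOT match:
  173.126.216.168/30 (173.126.216.168 - 173.126.216.171) does not contain 173.126.216.136
  173.126.216.140/30 (173.126.216.140 - 173.126.216.143) does not contain 173.126.216.136
  173.126.216.152/29 (173.126.216.152 - 173.126.216.159) does not contain 173.126.216.136
  173.126.216.192/26 (173.126.216.192 - 173.126.216.255) does not contain 173.126.216.136
  175.126.216.128/26 (175.126.216.128 - 175.126.216.191) does not contain 173.126.216.136
  173.126.217.0/24 (173.126.217.0 - 173.126.217.255) does not contain 173.126.216.136
  173.126.218.0/23 (173.126.218.0 - 173.126.219.255) does not contain 173.126.216.136
  173.122.216.0/21 (173.122.216.0 - 173.122.223.255) does not contain 173.126.216.136
  45.126.0.0/16 (45.126.0.0 - 45.126.255.255) does not contain 173.126.216.136
  173.122.0.0/16 (173.122.0.0 - 173.122.255.255) does not contain 173.126.216.136
Longest matching prefix is /15 -> next hop DMZ-FW.

DMZ-FW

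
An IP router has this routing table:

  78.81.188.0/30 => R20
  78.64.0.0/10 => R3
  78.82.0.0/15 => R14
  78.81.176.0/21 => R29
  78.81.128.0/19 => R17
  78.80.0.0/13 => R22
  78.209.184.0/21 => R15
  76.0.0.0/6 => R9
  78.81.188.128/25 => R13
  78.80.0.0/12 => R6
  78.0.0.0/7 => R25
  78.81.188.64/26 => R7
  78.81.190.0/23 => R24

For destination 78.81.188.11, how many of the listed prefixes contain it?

5

Prefixes containing 78.81.188.11:
  76.0.0.0/6 (76.0.0.0 - 79.255.255.255)
  78.0.0.0/7 (78.0.0.0 - 79.255.255.255)
  78.64.0.0/10 (78.64.0.0 - 78.127.255.255)
  78.80.0.0/12 (78.80.0.0 - 78.95.255.255)
  78.80.0.0/13 (78.80.0.0 - 78.87.255.255)
Total matching entries: 5.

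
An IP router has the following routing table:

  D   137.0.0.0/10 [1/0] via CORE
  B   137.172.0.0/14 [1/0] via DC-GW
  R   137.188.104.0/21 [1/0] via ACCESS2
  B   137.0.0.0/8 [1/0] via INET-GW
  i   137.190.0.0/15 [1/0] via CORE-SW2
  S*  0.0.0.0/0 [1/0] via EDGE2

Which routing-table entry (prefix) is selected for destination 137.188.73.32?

Entries matching 137.188.73.32:
  0.0.0.0/0 (default, matches everything)
  137.0.0.0/8 (137.0.0.0 - 137.255.255.255)
Most specific is 137.0.0.0/8.

137.0.0.0/8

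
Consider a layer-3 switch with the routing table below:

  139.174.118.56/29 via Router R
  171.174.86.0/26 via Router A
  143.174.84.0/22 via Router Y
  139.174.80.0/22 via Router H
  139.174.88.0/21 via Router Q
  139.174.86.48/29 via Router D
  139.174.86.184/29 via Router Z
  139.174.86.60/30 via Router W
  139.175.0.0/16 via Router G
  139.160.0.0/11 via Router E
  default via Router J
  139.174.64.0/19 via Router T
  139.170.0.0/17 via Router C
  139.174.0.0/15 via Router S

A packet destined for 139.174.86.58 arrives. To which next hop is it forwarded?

Router T

Routes whose prefix contains 139.174.86.58:
  0.0.0.0/0 (default, matches everything) -> Router J
  139.160.0.0/11 (139.160.0.0 - 139.191.255.255) -> Router E
  139.174.0.0/15 (139.174.0.0 - 139.175.255.255) -> Router S
  139.174.64.0/19 (139.174.64.0 - 139.174.95.255) -> Router T
More-specific entries that do NOT match:
  139.174.86.60/30 (139.174.86.60 - 139.174.86.63) does not contain 139.174.86.58
  139.174.118.56/29 (139.174.118.56 - 139.174.118.63) does not contain 139.174.86.58
  139.174.86.48/29 (139.174.86.48 - 139.174.86.55) does not contain 139.174.86.58
  139.174.86.184/29 (139.174.86.184 - 139.174.86.191) does not contain 139.174.86.58
  171.174.86.0/26 (171.174.86.0 - 171.174.86.63) does not contain 139.174.86.58
  143.174.84.0/22 (143.174.84.0 - 143.174.87.255) does not contain 139.174.86.58
  139.174.80.0/22 (139.174.80.0 - 139.174.83.255) does not contain 139.174.86.58
  139.174.88.0/21 (139.174.88.0 - 139.174.95.255) does not contain 139.174.86.58
Longest matching prefix is /19 -> next hop Router T.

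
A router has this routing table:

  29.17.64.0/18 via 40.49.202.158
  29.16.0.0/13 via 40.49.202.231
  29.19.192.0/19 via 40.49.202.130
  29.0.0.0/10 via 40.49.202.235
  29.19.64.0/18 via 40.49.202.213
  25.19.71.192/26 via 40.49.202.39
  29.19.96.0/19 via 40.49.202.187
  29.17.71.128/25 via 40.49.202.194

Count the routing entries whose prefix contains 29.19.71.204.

Prefixes containing 29.19.71.204:
  29.0.0.0/10 (29.0.0.0 - 29.63.255.255)
  29.16.0.0/13 (29.16.0.0 - 29.23.255.255)
  29.19.64.0/18 (29.19.64.0 - 29.19.127.255)
Total matching entries: 3.

3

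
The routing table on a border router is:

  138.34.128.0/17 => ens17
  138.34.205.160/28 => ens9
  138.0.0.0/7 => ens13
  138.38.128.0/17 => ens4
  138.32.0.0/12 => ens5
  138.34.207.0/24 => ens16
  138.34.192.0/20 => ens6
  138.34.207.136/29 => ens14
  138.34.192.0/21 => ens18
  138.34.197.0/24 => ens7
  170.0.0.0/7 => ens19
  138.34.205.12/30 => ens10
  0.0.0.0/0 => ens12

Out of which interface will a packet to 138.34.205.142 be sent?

Routes whose prefix contains 138.34.205.142:
  0.0.0.0/0 (default, matches everything) -> ens12
  138.0.0.0/7 (138.0.0.0 - 139.255.255.255) -> ens13
  138.32.0.0/12 (138.32.0.0 - 138.47.255.255) -> ens5
  138.34.128.0/17 (138.34.128.0 - 138.34.255.255) -> ens17
  138.34.192.0/20 (138.34.192.0 - 138.34.207.255) -> ens6
More-specific entries that do NOT match:
  138.34.205.12/30 (138.34.205.12 - 138.34.205.15) does not contain 138.34.205.142
  138.34.207.136/29 (138.34.207.136 - 138.34.207.143) does not contain 138.34.205.142
  138.34.205.160/28 (138.34.205.160 - 138.34.205.175) does not contain 138.34.205.142
  138.34.207.0/24 (138.34.207.0 - 138.34.207.255) does not contain 138.34.205.142
  138.34.197.0/24 (138.34.197.0 - 138.34.197.255) does not contain 138.34.205.142
  138.34.192.0/21 (138.34.192.0 - 138.34.199.255) does not contain 138.34.205.142
Longest matching prefix is /20 -> interface ens6.

ens6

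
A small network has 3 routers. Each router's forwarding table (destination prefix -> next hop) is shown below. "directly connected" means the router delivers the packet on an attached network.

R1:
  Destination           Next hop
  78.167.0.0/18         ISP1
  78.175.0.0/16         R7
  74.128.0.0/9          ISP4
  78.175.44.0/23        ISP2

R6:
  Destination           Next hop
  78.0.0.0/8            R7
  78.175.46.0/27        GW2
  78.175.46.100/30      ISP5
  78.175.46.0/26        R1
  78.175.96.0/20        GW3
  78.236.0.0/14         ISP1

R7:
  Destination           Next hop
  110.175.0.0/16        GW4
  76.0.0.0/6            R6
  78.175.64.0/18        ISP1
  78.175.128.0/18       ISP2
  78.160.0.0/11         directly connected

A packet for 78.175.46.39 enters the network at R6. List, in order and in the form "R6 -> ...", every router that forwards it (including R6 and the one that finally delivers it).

At R6: longest match for 78.175.46.39 is 78.175.46.0/26 -> R1
At R1: longest match for 78.175.46.39 is 78.175.0.0/16 -> R7
At R7: longest match for 78.175.46.39 is 78.160.0.0/11 -> directly connected

R6 -> R1 -> R7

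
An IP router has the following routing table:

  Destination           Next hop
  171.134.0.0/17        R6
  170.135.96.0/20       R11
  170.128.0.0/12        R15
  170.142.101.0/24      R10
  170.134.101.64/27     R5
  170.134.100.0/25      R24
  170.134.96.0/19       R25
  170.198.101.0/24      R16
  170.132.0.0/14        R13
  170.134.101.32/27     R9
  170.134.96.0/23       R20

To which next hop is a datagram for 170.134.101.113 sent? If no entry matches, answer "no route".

R25

Routes whose prefix contains 170.134.101.113:
  170.128.0.0/12 (170.128.0.0 - 170.143.255.255) -> R15
  170.132.0.0/14 (170.132.0.0 - 170.135.255.255) -> R13
  170.134.96.0/19 (170.134.96.0 - 170.134.127.255) -> R25
More-specific entries that do NOT match:
  170.134.101.64/27 (170.134.101.64 - 170.134.101.95) does not contain 170.134.101.113
  170.134.101.32/27 (170.134.101.32 - 170.134.101.63) does not contain 170.134.101.113
  170.134.100.0/25 (170.134.100.0 - 170.134.100.127) does not contain 170.134.101.113
  170.142.101.0/24 (170.142.101.0 - 170.142.101.255) does not contain 170.134.101.113
  170.198.101.0/24 (170.198.101.0 - 170.198.101.255) does not contain 170.134.101.113
  170.134.96.0/23 (170.134.96.0 - 170.134.97.255) does not contain 170.134.101.113
  170.135.96.0/20 (170.135.96.0 - 170.135.111.255) does not contain 170.134.101.113
Longest matching prefix is /19 -> next hop R25.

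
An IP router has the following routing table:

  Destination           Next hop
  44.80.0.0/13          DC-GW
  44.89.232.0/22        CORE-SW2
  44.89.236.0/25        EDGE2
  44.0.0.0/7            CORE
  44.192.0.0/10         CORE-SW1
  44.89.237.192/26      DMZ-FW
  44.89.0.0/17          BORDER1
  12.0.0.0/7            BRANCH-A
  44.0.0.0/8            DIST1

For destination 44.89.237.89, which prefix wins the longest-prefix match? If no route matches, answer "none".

44.0.0.0/8

Entries matching 44.89.237.89:
  44.0.0.0/7 (44.0.0.0 - 45.255.255.255)
  44.0.0.0/8 (44.0.0.0 - 44.255.255.255)
Most specific is 44.0.0.0/8.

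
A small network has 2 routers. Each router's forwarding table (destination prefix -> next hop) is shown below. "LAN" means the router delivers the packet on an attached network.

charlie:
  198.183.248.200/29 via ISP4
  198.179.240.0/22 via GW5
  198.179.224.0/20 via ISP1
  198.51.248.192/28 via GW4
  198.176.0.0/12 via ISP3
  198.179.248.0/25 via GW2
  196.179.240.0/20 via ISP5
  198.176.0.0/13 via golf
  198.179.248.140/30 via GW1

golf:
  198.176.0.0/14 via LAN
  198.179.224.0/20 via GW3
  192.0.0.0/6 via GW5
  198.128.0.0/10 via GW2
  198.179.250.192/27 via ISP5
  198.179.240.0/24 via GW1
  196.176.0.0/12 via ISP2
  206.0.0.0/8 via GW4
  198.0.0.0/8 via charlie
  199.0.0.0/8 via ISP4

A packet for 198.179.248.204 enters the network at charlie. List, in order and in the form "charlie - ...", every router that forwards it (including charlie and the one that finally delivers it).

charlie - golf

At charlie: longest match for 198.179.248.204 is 198.176.0.0/13 -> golf
At golf: longest match for 198.179.248.204 is 198.176.0.0/14 -> LAN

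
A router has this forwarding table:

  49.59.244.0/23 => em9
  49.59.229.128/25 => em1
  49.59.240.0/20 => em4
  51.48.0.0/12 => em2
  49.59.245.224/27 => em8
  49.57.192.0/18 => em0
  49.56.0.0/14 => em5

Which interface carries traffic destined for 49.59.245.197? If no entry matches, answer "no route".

em9

Routes whose prefix contains 49.59.245.197:
  49.56.0.0/14 (49.56.0.0 - 49.59.255.255) -> em5
  49.59.240.0/20 (49.59.240.0 - 49.59.255.255) -> em4
  49.59.244.0/23 (49.59.244.0 - 49.59.245.255) -> em9
More-specific entries that do NOT match:
  49.59.245.224/27 (49.59.245.224 - 49.59.245.255) does not contain 49.59.245.197
  49.59.229.128/25 (49.59.229.128 - 49.59.229.255) does not contain 49.59.245.197
Longest matching prefix is /23 -> interface em9.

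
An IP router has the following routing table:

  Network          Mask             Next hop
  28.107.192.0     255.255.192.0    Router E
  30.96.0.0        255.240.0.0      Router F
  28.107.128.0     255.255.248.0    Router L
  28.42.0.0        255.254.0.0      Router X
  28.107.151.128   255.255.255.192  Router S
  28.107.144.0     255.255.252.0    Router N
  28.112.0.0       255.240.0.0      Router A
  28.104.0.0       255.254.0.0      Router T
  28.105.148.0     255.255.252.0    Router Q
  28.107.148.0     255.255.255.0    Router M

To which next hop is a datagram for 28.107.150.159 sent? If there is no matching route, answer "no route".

no route

No entry's prefix contains 28.107.150.159; there is no default route.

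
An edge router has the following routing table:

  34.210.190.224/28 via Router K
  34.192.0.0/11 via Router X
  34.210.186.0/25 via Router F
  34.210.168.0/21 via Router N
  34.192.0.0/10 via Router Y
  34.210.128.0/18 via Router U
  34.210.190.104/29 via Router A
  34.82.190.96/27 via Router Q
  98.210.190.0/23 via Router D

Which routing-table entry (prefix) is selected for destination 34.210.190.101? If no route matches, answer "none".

Entries matching 34.210.190.101:
  34.192.0.0/10 (34.192.0.0 - 34.255.255.255)
  34.192.0.0/11 (34.192.0.0 - 34.223.255.255)
  34.210.128.0/18 (34.210.128.0 - 34.210.191.255)
Most specific is 34.210.128.0/18.

34.210.128.0/18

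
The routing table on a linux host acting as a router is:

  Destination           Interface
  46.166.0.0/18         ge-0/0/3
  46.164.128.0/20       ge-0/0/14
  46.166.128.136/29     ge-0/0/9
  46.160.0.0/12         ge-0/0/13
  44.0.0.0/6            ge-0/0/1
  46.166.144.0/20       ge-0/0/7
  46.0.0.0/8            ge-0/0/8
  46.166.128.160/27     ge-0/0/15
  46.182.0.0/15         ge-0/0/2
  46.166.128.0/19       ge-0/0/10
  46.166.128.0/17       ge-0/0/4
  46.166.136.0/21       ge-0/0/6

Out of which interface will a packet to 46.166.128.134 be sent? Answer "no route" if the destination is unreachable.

Routes whose prefix contains 46.166.128.134:
  44.0.0.0/6 (44.0.0.0 - 47.255.255.255) -> ge-0/0/1
  46.0.0.0/8 (46.0.0.0 - 46.255.255.255) -> ge-0/0/8
  46.160.0.0/12 (46.160.0.0 - 46.175.255.255) -> ge-0/0/13
  46.166.128.0/17 (46.166.128.0 - 46.166.255.255) -> ge-0/0/4
  46.166.128.0/19 (46.166.128.0 - 46.166.159.255) -> ge-0/0/10
More-specific entries that do NOT match:
  46.166.128.136/29 (46.166.128.136 - 46.166.128.143) does not contain 46.166.128.134
  46.166.128.160/27 (46.166.128.160 - 46.166.128.191) does not contain 46.166.128.134
  46.166.136.0/21 (46.166.136.0 - 46.166.143.255) does not contain 46.166.128.134
  46.164.128.0/20 (46.164.128.0 - 46.164.143.255) does not contain 46.166.128.134
  46.166.144.0/20 (46.166.144.0 - 46.166.159.255) does not contain 46.166.128.134
Longest matching prefix is /19 -> interface ge-0/0/10.

ge-0/0/10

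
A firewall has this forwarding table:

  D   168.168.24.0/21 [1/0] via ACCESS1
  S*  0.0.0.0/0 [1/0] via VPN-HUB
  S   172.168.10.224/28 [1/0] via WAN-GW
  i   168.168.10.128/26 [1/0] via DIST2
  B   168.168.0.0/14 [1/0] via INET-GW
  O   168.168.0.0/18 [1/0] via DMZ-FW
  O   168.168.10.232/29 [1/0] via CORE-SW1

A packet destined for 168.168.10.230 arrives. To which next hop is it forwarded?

Routes whose prefix contains 168.168.10.230:
  0.0.0.0/0 (default, matches everything) -> VPN-HUB
  168.168.0.0/14 (168.168.0.0 - 168.171.255.255) -> INET-GW
  168.168.0.0/18 (168.168.0.0 - 168.168.63.255) -> DMZ-FW
More-specific entries that do NOT match:
  168.168.10.232/29 (168.168.10.232 - 168.168.10.239) does not contain 168.168.10.230
  172.168.10.224/28 (172.168.10.224 - 172.168.10.239) does not contain 168.168.10.230
  168.168.10.128/26 (168.168.10.128 - 168.168.10.191) does not contain 168.168.10.230
  168.168.24.0/21 (168.168.24.0 - 168.168.31.255) does not contain 168.168.10.230
Longest matching prefix is /18 -> next hop DMZ-FW.

DMZ-FW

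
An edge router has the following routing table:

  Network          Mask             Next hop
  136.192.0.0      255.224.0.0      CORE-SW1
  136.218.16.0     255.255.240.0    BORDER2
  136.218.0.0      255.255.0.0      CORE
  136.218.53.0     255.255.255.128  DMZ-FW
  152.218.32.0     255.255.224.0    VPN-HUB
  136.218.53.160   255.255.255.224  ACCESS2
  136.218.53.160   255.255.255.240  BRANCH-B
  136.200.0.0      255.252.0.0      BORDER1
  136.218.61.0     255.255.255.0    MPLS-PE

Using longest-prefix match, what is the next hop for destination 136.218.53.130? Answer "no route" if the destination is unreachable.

CORE

Routes whose prefix contains 136.218.53.130:
  136.192.0.0/11 (136.192.0.0 - 136.223.255.255) -> CORE-SW1
  136.218.0.0/16 (136.218.0.0 - 136.218.255.255) -> CORE
More-specific entries that do NOT match:
  136.218.53.160/28 (136.218.53.160 - 136.218.53.175) does not contain 136.218.53.130
  136.218.53.160/27 (136.218.53.160 - 136.218.53.191) does not contain 136.218.53.130
  136.218.53.0/25 (136.218.53.0 - 136.218.53.127) does not contain 136.218.53.130
  136.218.61.0/24 (136.218.61.0 - 136.218.61.255) does not contain 136.218.53.130
  136.218.16.0/20 (136.218.16.0 - 136.218.31.255) does not contain 136.218.53.130
  152.218.32.0/19 (152.218.32.0 - 152.218.63.255) does not contain 136.218.53.130
Longest matching prefix is /16 -> next hop CORE.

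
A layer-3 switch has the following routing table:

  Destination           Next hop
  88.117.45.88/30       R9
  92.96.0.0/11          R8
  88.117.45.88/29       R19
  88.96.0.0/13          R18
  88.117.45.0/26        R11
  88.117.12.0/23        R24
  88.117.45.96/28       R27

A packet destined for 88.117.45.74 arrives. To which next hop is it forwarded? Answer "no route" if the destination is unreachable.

No entry's prefix contains 88.117.45.74; there is no default route.

no route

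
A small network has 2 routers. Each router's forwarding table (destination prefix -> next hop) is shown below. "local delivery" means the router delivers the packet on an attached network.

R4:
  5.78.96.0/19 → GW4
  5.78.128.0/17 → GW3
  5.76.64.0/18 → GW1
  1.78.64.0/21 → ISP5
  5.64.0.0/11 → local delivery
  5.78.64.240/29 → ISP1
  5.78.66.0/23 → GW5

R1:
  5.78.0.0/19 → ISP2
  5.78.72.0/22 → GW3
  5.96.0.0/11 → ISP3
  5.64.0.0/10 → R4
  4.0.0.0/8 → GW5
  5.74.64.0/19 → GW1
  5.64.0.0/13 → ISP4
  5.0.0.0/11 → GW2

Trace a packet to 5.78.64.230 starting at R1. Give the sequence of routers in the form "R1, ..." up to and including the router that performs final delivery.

R1, R4

At R1: longest match for 5.78.64.230 is 5.64.0.0/10 -> R4
At R4: longest match for 5.78.64.230 is 5.64.0.0/11 -> local delivery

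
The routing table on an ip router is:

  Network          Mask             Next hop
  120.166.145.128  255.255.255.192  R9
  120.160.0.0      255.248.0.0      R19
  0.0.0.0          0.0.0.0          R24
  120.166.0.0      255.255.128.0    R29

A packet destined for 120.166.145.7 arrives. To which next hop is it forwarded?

R19

Routes whose prefix contains 120.166.145.7:
  0.0.0.0/0 (default, matches everything) -> R24
  120.160.0.0/13 (120.160.0.0 - 120.167.255.255) -> R19
More-specific entries that do NOT match:
  120.166.145.128/26 (120.166.145.128 - 120.166.145.191) does not contain 120.166.145.7
  120.166.0.0/17 (120.166.0.0 - 120.166.127.255) does not contain 120.166.145.7
Longest matching prefix is /13 -> next hop R19.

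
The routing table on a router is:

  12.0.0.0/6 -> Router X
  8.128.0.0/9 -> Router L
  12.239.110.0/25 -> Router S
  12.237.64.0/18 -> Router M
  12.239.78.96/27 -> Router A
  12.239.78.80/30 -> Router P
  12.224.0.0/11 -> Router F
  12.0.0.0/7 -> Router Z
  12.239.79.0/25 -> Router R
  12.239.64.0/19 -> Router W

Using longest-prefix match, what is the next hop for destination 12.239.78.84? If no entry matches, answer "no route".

Routes whose prefix contains 12.239.78.84:
  12.0.0.0/6 (12.0.0.0 - 15.255.255.255) -> Router X
  12.0.0.0/7 (12.0.0.0 - 13.255.255.255) -> Router Z
  12.224.0.0/11 (12.224.0.0 - 12.255.255.255) -> Router F
  12.239.64.0/19 (12.239.64.0 - 12.239.95.255) -> Router W
More-specific entries that do NOT match:
  12.239.78.80/30 (12.239.78.80 - 12.239.78.83) does not contain 12.239.78.84
  12.239.78.96/27 (12.239.78.96 - 12.239.78.127) does not contain 12.239.78.84
  12.239.110.0/25 (12.239.110.0 - 12.239.110.127) does not contain 12.239.78.84
  12.239.79.0/25 (12.239.79.0 - 12.239.79.127) does not contain 12.239.78.84
Longest matching prefix is /19 -> next hop Router W.

Router W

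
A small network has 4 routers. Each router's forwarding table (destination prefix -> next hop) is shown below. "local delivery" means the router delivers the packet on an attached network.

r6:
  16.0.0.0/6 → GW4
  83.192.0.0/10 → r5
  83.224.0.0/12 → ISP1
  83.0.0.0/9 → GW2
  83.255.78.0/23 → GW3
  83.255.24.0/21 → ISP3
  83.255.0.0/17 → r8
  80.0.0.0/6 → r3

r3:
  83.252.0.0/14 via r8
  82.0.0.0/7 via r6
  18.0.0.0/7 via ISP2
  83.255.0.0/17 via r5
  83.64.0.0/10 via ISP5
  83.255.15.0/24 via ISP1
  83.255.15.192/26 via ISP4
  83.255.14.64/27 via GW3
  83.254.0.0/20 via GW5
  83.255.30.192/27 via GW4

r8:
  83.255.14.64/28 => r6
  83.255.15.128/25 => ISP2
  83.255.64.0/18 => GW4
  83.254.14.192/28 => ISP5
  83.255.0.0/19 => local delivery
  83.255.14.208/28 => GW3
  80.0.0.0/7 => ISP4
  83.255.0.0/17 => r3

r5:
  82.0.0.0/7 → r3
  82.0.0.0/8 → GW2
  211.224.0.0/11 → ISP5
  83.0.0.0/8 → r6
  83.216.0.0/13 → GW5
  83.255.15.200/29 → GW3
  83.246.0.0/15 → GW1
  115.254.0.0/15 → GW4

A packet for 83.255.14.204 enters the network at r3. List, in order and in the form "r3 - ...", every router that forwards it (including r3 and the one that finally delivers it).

r3 - r5 - r6 - r8

At r3: longest match for 83.255.14.204 is 83.255.0.0/17 -> r5
At r5: longest match for 83.255.14.204 is 83.0.0.0/8 -> r6
At r6: longest match for 83.255.14.204 is 83.255.0.0/17 -> r8
At r8: longest match for 83.255.14.204 is 83.255.0.0/19 -> local delivery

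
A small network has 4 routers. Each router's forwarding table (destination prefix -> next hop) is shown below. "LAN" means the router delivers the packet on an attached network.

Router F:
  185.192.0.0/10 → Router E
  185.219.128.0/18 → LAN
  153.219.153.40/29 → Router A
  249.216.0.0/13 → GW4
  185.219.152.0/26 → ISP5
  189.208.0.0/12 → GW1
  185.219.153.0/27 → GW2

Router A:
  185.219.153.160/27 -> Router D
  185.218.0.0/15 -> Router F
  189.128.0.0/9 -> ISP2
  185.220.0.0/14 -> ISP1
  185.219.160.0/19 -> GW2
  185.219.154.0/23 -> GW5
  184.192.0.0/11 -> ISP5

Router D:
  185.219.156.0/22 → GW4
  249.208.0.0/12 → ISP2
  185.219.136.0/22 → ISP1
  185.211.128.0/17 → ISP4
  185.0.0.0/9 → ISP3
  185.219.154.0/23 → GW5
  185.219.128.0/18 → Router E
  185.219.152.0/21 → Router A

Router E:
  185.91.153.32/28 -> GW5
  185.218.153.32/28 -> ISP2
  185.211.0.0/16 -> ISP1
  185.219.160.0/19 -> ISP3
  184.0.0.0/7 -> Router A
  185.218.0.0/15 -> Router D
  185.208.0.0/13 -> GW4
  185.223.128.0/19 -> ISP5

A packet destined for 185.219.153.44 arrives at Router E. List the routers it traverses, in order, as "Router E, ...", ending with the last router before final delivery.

At Router E: longest match for 185.219.153.44 is 185.218.0.0/15 -> Router D
At Router D: longest match for 185.219.153.44 is 185.219.152.0/21 -> Router A
At Router A: longest match for 185.219.153.44 is 185.218.0.0/15 -> Router F
At Router F: longest match for 185.219.153.44 is 185.219.128.0/18 -> LAN

Router E, Router D, Router A, Router F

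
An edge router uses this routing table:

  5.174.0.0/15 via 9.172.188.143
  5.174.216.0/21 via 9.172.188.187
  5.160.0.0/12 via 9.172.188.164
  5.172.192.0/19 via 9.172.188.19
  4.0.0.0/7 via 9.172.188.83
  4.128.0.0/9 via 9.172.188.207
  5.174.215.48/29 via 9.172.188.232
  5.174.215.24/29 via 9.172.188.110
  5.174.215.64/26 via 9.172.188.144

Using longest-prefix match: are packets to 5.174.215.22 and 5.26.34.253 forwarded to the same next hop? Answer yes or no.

no

5.174.215.22: longest match 5.174.0.0/15 -> 9.172.188.143
5.26.34.253: longest match 4.0.0.0/7 -> 9.172.188.83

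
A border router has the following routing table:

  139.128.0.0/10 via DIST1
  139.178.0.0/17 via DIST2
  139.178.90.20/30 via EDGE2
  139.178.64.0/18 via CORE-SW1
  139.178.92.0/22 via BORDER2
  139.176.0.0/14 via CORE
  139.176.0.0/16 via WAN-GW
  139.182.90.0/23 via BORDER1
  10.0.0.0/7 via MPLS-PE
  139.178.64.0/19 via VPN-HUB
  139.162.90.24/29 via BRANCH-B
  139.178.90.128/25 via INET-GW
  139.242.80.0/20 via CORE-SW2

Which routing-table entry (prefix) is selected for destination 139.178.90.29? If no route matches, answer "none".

139.178.64.0/19

Entries matching 139.178.90.29:
  139.128.0.0/10 (139.128.0.0 - 139.191.255.255)
  139.176.0.0/14 (139.176.0.0 - 139.179.255.255)
  139.178.0.0/17 (139.178.0.0 - 139.178.127.255)
  139.178.64.0/18 (139.178.64.0 - 139.178.127.255)
  139.178.64.0/19 (139.178.64.0 - 139.178.95.255)
Most specific is 139.178.64.0/19.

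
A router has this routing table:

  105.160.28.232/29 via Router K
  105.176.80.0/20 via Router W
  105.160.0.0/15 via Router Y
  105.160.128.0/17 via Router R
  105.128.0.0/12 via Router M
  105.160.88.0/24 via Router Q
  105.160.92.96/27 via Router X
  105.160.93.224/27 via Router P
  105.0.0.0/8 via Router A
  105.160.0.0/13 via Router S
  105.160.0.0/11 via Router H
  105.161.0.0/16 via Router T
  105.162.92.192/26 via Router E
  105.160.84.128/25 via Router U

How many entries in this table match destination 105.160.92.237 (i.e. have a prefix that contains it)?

Prefixes containing 105.160.92.237:
  105.0.0.0/8 (105.0.0.0 - 105.255.255.255)
  105.160.0.0/11 (105.160.0.0 - 105.191.255.255)
  105.160.0.0/13 (105.160.0.0 - 105.167.255.255)
  105.160.0.0/15 (105.160.0.0 - 105.161.255.255)
Total matching entries: 4.

4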